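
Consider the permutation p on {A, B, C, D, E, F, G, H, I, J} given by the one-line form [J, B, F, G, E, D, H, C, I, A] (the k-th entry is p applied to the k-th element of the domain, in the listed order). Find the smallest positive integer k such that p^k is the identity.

Writing p as disjoint cycles, the cycle lengths are 5, 2, 1, 1, 1.
Since disjoint cycles commute, ord(p) = lcm(5, 2) = 10.

10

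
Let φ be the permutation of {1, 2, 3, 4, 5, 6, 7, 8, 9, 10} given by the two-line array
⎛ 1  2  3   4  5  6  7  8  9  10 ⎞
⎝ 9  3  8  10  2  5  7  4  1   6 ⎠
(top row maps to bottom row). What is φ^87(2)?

Tracing 2 → 3 → … returns to 2 after 7 steps, so 2 lies in a 7-cycle (2, 3, 8, 4, 10, 6, 5).
Powers repeat with period 7 on this cycle, and 87 mod 7 = 3, so φ^87(2) = φ^3(2).
Advancing 3 steps from 2: 2 → 3 → 8 → 4.

4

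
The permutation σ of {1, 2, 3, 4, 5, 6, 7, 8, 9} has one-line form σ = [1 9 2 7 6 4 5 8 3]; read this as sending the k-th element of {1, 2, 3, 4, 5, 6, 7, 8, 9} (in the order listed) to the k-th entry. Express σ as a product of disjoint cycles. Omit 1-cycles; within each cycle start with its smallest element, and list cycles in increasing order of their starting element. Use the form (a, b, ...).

From 2: 2 → 9 → 3 → 2, closing the cycle (2, 9, 3).
Repeating from the next unused element and collecting all non-trivial cycles gives (2, 9, 3)(4, 7, 5, 6).

(2, 9, 3)(4, 7, 5, 6)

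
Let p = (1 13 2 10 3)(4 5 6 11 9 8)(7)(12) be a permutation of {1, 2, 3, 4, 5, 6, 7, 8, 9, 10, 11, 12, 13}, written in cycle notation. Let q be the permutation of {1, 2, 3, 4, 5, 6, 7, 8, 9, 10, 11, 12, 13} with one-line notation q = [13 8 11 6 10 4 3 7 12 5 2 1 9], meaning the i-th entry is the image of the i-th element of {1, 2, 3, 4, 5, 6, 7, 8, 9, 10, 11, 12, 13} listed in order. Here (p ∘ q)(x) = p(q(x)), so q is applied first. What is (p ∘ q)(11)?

(p ∘ q)(11) = p(q(11)). q(11) = 2, then p(2) = 10. So (p ∘ q)(11) = 10.

10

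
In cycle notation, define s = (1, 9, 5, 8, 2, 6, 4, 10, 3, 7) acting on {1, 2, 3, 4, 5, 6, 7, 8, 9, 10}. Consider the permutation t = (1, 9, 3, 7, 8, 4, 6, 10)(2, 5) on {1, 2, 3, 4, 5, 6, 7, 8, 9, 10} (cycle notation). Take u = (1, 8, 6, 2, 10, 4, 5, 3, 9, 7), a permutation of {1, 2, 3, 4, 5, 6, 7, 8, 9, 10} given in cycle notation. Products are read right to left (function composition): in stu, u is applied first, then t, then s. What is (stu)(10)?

4

(stu)(10) = s(t(u(10))). u(10) = 4, then t(4) = 6, then s(6) = 4, so the result is 4.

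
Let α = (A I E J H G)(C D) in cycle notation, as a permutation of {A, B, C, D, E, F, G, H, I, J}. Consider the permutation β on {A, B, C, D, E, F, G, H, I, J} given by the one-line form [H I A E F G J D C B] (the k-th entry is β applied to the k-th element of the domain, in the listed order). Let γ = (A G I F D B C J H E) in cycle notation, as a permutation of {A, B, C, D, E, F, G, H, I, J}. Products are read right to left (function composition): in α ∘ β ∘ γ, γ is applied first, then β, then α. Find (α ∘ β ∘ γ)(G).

D

Apply the permutations in order: γ(G) = I, then β(I) = C, then α(C) = D. So (α ∘ β ∘ γ)(G) = D.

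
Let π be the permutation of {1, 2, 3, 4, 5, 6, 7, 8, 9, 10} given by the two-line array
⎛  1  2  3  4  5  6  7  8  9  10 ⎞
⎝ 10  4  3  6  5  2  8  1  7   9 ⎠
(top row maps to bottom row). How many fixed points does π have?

2

The fixed points (elements with π(x) = x) are {3, 5}, so there are 2.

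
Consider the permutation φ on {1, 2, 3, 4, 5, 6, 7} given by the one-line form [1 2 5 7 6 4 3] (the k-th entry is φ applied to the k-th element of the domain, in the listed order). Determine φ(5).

5 is element number 5 of the domain, and entry number 5 of the one-line form is 6, so φ(5) = 6.

6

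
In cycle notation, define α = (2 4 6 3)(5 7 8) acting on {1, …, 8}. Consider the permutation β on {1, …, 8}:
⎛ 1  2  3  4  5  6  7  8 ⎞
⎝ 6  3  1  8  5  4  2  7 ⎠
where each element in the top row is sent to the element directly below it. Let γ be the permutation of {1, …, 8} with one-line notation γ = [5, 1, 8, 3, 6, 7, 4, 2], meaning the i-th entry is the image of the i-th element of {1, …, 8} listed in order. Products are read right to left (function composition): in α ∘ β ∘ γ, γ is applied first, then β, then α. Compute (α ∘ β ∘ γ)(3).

(α ∘ β ∘ γ)(3) = α(β(γ(3))). γ(3) = 8, then β(8) = 7, then α(7) = 8, so the result is 8.

8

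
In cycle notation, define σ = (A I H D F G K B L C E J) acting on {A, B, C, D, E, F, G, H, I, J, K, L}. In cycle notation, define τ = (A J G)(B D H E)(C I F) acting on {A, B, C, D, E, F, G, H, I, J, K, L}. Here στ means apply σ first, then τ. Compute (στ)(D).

(στ)(D) = τ(σ(D)). σ(D) = F, then τ(F) = C. So (στ)(D) = C.

C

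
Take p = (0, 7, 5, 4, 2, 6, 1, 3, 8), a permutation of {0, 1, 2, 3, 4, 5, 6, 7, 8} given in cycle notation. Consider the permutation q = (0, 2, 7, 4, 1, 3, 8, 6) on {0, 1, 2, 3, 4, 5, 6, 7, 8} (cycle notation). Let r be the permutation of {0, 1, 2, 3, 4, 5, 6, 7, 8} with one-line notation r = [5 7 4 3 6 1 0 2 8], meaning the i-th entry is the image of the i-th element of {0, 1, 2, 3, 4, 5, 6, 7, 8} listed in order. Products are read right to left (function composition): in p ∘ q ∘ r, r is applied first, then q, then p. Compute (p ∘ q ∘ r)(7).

Chase 7: r(7) = 2; q(2) = 7; p(7) = 5. Hence (p ∘ q ∘ r)(7) = 5.

5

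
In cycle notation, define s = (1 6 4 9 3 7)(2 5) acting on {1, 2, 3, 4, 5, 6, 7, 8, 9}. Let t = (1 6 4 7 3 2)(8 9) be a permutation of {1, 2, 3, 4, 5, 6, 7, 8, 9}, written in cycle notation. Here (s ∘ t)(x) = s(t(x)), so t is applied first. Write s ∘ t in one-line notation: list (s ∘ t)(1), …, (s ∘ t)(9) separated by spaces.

4 6 5 1 2 9 7 3 8

Chase each element through t then s: 1 → 6 → 4; 2 → 1 → 6; 3 → 2 → 5; 4 → 7 → 1; 5 → 5 → 2; 6 → 4 → 9; 7 → 3 → 7; 8 → 9 → 3; 9 → 8 → 8.
Collecting the images, s ∘ t = [4 6 5 1 2 9 7 3 8].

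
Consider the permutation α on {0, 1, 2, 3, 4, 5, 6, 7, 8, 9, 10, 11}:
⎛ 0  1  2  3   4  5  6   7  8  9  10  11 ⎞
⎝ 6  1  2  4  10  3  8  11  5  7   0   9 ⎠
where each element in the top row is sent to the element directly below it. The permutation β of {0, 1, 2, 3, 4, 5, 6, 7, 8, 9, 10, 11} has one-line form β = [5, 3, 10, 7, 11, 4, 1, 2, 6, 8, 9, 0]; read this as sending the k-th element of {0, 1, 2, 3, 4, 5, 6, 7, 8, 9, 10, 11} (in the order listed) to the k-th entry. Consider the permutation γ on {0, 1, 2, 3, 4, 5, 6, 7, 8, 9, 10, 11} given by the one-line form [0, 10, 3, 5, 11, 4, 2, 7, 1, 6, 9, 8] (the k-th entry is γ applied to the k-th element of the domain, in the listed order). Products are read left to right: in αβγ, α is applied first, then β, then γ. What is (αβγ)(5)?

(αβγ)(5) = γ(β(α(5))). α(5) = 3, then β(3) = 7, then γ(7) = 7, so the result is 7.

7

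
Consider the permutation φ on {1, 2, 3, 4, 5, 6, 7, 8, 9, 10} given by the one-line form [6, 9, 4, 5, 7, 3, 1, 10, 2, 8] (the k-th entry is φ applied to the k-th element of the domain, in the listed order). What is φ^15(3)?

Tracing 3 → 4 → … returns to 3 after 6 steps, so 3 lies in a 6-cycle (1 6 3 4 5 7).
On a 6-cycle, φ^6 is the identity, so φ^15 = φ^3 there (15 ≡ 3 mod 6).
Advancing 3 steps from 3: 3 → 4 → 5 → 7.

7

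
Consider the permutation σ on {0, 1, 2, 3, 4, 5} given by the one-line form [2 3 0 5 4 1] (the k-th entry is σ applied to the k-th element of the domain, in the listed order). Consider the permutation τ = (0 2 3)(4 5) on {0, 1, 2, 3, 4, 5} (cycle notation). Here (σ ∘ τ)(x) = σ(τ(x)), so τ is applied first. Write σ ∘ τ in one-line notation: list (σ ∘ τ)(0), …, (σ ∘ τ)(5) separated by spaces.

0 3 5 2 1 4

For each element, apply τ then σ: 0 → 2 → 0; 1 → 1 → 3; 2 → 3 → 5; 3 → 0 → 2; 4 → 5 → 1; 5 → 4 → 4.
So σ ∘ τ in one-line form is 0 3 5 2 1 4.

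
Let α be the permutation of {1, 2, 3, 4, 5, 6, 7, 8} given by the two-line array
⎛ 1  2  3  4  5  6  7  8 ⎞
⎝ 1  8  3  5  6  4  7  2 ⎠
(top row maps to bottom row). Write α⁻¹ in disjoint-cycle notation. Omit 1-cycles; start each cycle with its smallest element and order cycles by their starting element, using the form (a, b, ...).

The cycle decomposition of α is (2, 8)(4, 5, 6).
The inverse reverses every cycle; in canonical form, α⁻¹ = (2, 8)(4, 6, 5).

(2, 8)(4, 6, 5)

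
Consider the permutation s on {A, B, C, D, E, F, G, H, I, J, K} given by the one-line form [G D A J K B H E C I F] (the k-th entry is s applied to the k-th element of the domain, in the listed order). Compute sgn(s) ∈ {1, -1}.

1

In disjoint-cycle form the cycle lengths are 11.
A cycle is odd iff its length is even; s has 0 even-length cycles, so sgn(s) = (−1)^0 and s is even.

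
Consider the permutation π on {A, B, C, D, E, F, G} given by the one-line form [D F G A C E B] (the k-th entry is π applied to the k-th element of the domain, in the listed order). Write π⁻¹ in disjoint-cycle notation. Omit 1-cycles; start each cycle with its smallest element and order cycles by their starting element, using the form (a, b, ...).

(A, D)(B, G, C, E, F)

First write π in disjoint cycles: (A, D)(B, F, E, C, G).
The inverse reverses every cycle; in canonical form, π⁻¹ = (A, D)(B, G, C, E, F).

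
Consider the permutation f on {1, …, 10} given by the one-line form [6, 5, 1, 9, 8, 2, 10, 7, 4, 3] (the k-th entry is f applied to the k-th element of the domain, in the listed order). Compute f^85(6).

Tracing 6 → 2 → … returns to 6 after 8 steps, so 6 lies in an 8-cycle (1, 6, 2, 5, 8, 7, 10, 3).
On an 8-cycle, f^8 is the identity, so f^85 = f^5 there (85 ≡ 5 mod 8).
Stepping 5 places around the cycle: 6 → 2 → 5 → 8 → 7 → 10.

10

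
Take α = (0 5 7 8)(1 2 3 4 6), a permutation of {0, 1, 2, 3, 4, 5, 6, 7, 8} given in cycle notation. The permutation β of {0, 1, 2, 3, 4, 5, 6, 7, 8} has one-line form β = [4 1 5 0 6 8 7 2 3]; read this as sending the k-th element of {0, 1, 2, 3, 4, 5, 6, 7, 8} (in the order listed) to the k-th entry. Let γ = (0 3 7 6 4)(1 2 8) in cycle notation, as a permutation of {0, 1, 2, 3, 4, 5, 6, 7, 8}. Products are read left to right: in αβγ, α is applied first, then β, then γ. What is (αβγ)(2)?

3

Chase 2: α(2) = 3; β(3) = 0; γ(0) = 3. Hence (αβγ)(2) = 3.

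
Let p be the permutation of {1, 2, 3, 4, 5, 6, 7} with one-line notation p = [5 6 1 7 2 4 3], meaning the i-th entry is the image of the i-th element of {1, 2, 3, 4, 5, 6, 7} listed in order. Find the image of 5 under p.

5 is element number 5 of the domain, and entry number 5 of the one-line form is 2, so p(5) = 2.

2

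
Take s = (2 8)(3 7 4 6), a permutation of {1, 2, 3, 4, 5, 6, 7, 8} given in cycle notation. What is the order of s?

4

The disjoint cycles have lengths 4, 2, 1, 1.
The order of s is the least common multiple of its cycle lengths: lcm(4, 2) = 4.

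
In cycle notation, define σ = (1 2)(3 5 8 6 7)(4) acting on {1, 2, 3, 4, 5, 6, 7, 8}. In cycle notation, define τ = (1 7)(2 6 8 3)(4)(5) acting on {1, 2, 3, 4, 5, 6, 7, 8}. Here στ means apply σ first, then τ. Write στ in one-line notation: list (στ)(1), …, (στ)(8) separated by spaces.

6 7 5 4 3 1 2 8

(στ)(x) = τ(σ(x)). Computing each image: τ(σ(1)) = τ(2) = 6, τ(σ(2)) = τ(1) = 7, τ(σ(3)) = τ(5) = 5, τ(σ(4)) = τ(4) = 4, τ(σ(5)) = τ(8) = 3, τ(σ(6)) = τ(7) = 1, τ(σ(7)) = τ(3) = 2, τ(σ(8)) = τ(6) = 8.
Hence στ = [6 7 5 4 3 1 2 8].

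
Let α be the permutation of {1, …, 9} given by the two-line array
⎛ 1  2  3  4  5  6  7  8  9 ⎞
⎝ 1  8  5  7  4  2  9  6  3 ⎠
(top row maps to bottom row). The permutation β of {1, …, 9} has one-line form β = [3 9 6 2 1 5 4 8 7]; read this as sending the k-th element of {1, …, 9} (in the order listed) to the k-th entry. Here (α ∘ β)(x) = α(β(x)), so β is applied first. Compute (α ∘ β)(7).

First apply β: β(7) = 4, then α(4) = 7. Thus (α ∘ β)(7) = 7.

7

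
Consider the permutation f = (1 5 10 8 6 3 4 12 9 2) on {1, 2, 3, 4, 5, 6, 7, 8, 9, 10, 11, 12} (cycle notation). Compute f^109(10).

10 lies in the 10-cycle (1 5 10 8 6 3 4 12 9 2).
Powers repeat with period 10 on this cycle, and 109 mod 10 = 9, so f^109(10) = f^9(10).
Advancing 9 steps from 10: 10 → 8 → 6 → 3 → 4 → 12 → 9 → 2 → 1 → 5.

5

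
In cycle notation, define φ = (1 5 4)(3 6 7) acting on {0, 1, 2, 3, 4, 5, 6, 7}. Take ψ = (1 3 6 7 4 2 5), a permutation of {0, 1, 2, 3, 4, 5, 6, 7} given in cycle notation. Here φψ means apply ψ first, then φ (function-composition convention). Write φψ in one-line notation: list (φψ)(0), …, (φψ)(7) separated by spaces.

0 6 4 7 2 5 3 1

For each element, apply ψ then φ: 0 → 0 → 0; 1 → 3 → 6; 2 → 5 → 4; 3 → 6 → 7; 4 → 2 → 2; 5 → 1 → 5; 6 → 7 → 3; 7 → 4 → 1.
Collecting the images, φψ = [0 6 4 7 2 5 3 1].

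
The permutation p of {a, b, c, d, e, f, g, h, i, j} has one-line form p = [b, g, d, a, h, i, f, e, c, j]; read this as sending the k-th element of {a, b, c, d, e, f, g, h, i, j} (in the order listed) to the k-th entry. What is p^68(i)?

Tracing i → c → … returns to i after 7 steps, so i lies in a 7-cycle (a, b, g, f, i, c, d).
Since the cycle has length 7, p^68 acts on it the same as p^5 (68 mod 7 = 5).
Advancing 5 steps from i: i → c → d → a → b → g.

g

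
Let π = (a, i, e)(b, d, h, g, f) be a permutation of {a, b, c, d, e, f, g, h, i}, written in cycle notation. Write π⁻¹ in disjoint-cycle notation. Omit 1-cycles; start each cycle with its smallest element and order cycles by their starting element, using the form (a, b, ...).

(a, e, i)(b, f, g, h, d)

The inverse reverses each cycle.
Reversing each cycle of π and rotating so the smallest element leads gives (a, e, i)(b, f, g, h, d).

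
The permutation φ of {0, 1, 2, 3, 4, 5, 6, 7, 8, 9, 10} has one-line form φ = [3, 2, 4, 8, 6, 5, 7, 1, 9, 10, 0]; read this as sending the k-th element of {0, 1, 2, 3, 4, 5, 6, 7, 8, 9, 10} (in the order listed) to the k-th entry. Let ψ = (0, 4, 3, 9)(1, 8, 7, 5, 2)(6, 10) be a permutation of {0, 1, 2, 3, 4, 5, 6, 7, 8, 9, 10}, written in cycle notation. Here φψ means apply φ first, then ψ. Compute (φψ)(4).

10

φ(4) = 6, then ψ(6) = 10; composing gives (φψ)(4) = 10.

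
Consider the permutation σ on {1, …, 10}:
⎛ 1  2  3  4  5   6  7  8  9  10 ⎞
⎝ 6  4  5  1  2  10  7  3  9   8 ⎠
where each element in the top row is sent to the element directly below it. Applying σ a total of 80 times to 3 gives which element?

Tracing 3 → 5 → … returns to 3 after 8 steps, so 3 lies in an 8-cycle (1, 6, 10, 8, 3, 5, 2, 4).
Since the cycle has length 8, σ^80 acts on it the same as σ^0 (80 mod 8 = 0).
So σ^80(3) = 3.

3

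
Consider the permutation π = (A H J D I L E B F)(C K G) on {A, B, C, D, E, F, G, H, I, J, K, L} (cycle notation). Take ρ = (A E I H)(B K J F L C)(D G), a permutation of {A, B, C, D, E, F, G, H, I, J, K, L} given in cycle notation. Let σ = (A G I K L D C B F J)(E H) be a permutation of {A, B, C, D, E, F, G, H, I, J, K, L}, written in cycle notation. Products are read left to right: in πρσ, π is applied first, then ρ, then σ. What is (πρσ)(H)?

(πρσ)(H) = σ(ρ(π(H))). π(H) = J, then ρ(J) = F, then σ(F) = J, so the result is J.

J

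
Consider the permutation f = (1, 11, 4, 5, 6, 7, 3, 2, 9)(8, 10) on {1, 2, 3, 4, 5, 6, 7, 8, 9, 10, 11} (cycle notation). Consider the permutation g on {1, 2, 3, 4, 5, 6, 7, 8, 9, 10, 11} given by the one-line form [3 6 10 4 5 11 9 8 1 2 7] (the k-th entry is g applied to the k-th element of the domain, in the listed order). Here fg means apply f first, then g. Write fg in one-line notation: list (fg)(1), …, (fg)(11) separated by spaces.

Chase each element through f then g: 1 → 11 → 7; 2 → 9 → 1; 3 → 2 → 6; 4 → 5 → 5; 5 → 6 → 11; 6 → 7 → 9; 7 → 3 → 10; 8 → 10 → 2; 9 → 1 → 3; 10 → 8 → 8; 11 → 4 → 4.
So fg in one-line form is 7 1 6 5 11 9 10 2 3 8 4.

7 1 6 5 11 9 10 2 3 8 4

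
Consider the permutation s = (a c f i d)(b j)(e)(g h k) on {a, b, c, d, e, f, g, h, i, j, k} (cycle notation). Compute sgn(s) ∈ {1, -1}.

The cycle lengths are 5, 3, 2, 1.
A cycle is odd iff its length is even; s has 1 even-length cycle, so sgn(s) = (−1)^1 and s is odd.

-1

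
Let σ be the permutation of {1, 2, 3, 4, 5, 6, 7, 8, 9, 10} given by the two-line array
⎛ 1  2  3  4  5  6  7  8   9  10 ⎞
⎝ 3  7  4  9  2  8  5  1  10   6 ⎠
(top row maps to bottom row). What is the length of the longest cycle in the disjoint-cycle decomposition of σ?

7

Decomposing into disjoint cycles gives (1 3 4 9 10 6 8)(2 7 5); the longest has length 7.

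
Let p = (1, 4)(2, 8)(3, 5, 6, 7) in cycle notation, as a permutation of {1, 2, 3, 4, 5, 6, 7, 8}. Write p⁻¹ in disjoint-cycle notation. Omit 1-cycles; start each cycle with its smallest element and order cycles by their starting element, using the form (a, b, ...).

(1, 4)(2, 8)(3, 7, 6, 5)

The inverse reverses each cycle.
After reversing and putting each cycle's least element first, p⁻¹ = (1, 4)(2, 8)(3, 7, 6, 5).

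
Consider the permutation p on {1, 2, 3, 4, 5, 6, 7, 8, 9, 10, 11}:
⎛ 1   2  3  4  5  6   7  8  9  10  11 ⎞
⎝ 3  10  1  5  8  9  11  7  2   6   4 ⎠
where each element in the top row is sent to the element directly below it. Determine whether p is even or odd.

In disjoint-cycle form the cycle lengths are 5, 4, 2.
A cycle is odd iff its length is even; p has 2 even-length cycles, so sgn(p) = (−1)^2 and p is even.

even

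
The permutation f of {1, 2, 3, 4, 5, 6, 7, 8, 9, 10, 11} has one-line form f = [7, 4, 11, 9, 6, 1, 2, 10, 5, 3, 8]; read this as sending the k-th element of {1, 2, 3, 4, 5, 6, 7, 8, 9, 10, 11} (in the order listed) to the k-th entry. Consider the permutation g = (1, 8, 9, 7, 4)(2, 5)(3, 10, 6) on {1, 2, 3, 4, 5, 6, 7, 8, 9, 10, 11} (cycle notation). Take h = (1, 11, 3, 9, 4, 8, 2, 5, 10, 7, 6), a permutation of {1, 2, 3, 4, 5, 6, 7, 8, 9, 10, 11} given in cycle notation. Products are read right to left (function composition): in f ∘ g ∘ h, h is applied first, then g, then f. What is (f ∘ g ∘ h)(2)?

Apply the permutations in order: h(2) = 5, then g(5) = 2, then f(2) = 4. So (f ∘ g ∘ h)(2) = 4.

4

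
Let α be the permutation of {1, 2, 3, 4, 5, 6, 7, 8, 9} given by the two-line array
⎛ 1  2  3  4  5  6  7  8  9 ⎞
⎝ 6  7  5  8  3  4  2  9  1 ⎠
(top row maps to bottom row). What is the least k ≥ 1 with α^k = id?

10

The disjoint-cycle form of α has cycle lengths 5, 2, 2.
Since disjoint cycles commute, ord(α) = lcm(5, 2, 2) = 10.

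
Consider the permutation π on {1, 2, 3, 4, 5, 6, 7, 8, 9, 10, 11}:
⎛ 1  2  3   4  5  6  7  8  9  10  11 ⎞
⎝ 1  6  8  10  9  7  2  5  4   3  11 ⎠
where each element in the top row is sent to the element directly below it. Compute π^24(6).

6

Tracing 6 → 7 → … returns to 6 after 3 steps, so 6 lies in a 3-cycle (2, 6, 7).
Powers repeat with period 3 on this cycle, and 24 mod 3 = 0, so π^24(6) = π^0(6).
So π^24(6) = 6.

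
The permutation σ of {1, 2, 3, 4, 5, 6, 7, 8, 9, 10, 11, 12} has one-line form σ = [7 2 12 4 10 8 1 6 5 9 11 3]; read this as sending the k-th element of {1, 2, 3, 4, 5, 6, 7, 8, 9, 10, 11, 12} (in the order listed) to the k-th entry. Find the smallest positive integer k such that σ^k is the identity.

Decomposing into disjoint cycles gives cycle lengths 3, 2, 2, 2, 1, 1, 1.
The order of σ is the least common multiple of its cycle lengths: lcm(3, 2, 2, 2) = 6.

6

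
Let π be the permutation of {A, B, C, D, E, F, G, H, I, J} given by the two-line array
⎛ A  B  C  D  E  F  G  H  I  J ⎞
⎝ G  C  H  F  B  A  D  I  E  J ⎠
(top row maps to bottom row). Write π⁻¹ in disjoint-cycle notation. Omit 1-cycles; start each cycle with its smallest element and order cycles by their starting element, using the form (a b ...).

(A F D G)(B E I H C)

First write π in disjoint cycles: (A G D F)(B C H I E).
Reversing each cycle (and rotating so the smallest element leads) gives π⁻¹ = (A F D G)(B E I H C).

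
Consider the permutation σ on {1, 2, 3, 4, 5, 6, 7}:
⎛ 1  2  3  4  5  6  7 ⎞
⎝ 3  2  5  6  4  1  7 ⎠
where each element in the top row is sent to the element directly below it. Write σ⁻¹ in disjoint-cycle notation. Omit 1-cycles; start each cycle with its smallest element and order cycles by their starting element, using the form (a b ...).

The cycle decomposition of σ is (1 3 5 4 6).
Reversing each cycle (and rotating so the smallest element leads) gives σ⁻¹ = (1 6 4 5 3).

(1 6 4 5 3)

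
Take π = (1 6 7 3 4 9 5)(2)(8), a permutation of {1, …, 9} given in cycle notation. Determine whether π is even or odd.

The cycle lengths are 7, 1, 1.
A cycle of length ℓ contributes ℓ−1 transpositions, so π is a product of 6 transpositions — even.

even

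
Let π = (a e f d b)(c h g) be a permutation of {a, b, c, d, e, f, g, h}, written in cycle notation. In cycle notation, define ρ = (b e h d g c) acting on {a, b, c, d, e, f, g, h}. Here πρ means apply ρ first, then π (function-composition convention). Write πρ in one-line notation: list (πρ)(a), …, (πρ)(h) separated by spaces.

e f a c g d h b

For each element, apply ρ then π: a → a → e; b → e → f; c → b → a; d → g → c; e → h → g; f → f → d; g → c → h; h → d → b.
Collecting the images, πρ = [e f a c g d h b].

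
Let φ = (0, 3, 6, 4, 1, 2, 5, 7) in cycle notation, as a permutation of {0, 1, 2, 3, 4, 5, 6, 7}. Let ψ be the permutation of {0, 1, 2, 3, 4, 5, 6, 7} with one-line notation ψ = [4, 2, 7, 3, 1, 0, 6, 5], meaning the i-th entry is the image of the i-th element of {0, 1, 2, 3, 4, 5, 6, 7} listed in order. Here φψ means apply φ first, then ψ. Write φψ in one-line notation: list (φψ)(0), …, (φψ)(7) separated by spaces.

(φψ)(x) = ψ(φ(x)). Computing each image: ψ(φ(0)) = ψ(3) = 3, ψ(φ(1)) = ψ(2) = 7, ψ(φ(2)) = ψ(5) = 0, ψ(φ(3)) = ψ(6) = 6, ψ(φ(4)) = ψ(1) = 2, ψ(φ(5)) = ψ(7) = 5, ψ(φ(6)) = ψ(4) = 1, ψ(φ(7)) = ψ(0) = 4.
Hence φψ = [3 7 0 6 2 5 1 4].

3 7 0 6 2 5 1 4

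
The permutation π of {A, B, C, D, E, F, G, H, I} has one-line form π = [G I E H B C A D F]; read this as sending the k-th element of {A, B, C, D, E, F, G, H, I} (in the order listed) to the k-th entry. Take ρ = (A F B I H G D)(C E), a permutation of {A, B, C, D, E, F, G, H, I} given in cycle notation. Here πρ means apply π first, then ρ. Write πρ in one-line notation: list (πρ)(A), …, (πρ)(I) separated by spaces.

Chase each element through π then ρ: A → G → D; B → I → H; C → E → C; D → H → G; E → B → I; F → C → E; G → A → F; H → D → A; I → F → B.
So πρ in one-line form is D H C G I E F A B.

D H C G I E F A B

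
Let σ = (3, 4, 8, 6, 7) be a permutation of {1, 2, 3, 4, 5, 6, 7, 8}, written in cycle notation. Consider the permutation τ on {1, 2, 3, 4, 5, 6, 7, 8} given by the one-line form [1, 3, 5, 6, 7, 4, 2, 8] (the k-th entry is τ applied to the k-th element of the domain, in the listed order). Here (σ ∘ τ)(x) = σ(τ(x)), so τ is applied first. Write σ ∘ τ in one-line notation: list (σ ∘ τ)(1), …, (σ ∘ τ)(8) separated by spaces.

1 4 5 7 3 8 2 6

For each element, apply τ then σ: 1 → 1 → 1; 2 → 3 → 4; 3 → 5 → 5; 4 → 6 → 7; 5 → 7 → 3; 6 → 4 → 8; 7 → 2 → 2; 8 → 8 → 6.
So σ ∘ τ in one-line form is 1 4 5 7 3 8 2 6.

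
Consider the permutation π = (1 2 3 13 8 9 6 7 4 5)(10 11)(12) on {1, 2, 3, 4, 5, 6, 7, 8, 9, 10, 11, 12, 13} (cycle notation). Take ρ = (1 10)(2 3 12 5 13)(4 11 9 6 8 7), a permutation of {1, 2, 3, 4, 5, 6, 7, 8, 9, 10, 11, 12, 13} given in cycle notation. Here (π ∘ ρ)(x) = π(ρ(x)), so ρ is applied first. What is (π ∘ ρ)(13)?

(π ∘ ρ)(13) = π(ρ(13)). ρ(13) = 2, then π(2) = 3. So (π ∘ ρ)(13) = 3.

3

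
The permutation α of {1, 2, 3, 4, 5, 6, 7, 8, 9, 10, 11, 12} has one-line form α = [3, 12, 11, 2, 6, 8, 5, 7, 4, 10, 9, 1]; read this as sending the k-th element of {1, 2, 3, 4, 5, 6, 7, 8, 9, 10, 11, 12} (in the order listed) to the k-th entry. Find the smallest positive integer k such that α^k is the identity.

28

Writing α as disjoint cycles, the cycle lengths are 7, 4, 1.
The order is lcm(7, 4) = 28.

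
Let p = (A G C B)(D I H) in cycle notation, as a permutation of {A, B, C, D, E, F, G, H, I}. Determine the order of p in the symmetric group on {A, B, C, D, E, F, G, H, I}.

12

The disjoint cycles have lengths 4, 3, 1, 1.
The order is lcm(4, 3) = 12.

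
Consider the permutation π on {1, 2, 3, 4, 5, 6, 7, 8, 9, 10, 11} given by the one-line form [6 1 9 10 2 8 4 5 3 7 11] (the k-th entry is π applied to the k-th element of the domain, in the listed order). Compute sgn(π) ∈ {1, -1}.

In disjoint-cycle form the cycle lengths are 5, 3, 2, 1.
A cycle is odd iff its length is even; π has 1 even-length cycle, so sgn(π) = (−1)^1 and π is odd.

-1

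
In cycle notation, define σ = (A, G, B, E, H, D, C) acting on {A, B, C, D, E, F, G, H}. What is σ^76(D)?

D lies in the 7-cycle (A, G, B, E, H, D, C).
Powers repeat with period 7 on this cycle, and 76 mod 7 = 6, so σ^76(D) = σ^6(D).
Stepping 6 places around the cycle: D → C → A → G → B → E → H.

H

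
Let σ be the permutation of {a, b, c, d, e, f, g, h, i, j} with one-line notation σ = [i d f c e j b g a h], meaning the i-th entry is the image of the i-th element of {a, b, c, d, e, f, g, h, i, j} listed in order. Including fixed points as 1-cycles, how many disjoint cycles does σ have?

The cycle decomposition is (a i)(b d c f j h g)(e), which has 3 cycles (counting 1-cycles).

3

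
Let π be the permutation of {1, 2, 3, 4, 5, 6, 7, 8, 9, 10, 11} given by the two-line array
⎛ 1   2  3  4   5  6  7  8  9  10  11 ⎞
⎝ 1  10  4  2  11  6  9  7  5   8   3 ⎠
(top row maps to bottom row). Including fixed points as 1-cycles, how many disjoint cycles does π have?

3

The cycle decomposition is (1)(2 10 8 7 9 5 11 3 4)(6), which has 3 cycles (counting 1-cycles).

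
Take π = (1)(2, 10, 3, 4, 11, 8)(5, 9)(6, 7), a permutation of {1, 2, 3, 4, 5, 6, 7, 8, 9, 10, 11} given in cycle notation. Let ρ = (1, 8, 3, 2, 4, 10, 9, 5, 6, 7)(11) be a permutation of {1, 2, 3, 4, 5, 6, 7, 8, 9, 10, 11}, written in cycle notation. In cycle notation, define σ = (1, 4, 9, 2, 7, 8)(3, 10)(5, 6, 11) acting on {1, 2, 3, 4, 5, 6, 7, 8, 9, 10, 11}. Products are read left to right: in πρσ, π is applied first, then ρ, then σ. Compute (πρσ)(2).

Chase 2: π(2) = 10; ρ(10) = 9; σ(9) = 2. Hence (πρσ)(2) = 2.

2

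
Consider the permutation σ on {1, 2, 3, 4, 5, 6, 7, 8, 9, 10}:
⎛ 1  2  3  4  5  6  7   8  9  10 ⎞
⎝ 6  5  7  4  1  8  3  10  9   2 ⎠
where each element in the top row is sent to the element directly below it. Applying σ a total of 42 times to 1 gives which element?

1

Tracing 1 → 6 → … returns to 1 after 6 steps, so 1 lies in a 6-cycle (1, 6, 8, 10, 2, 5).
On a 6-cycle, σ^6 is the identity, so σ^42 = σ^0 there (42 ≡ 0 mod 6).
So σ^42(1) = 1.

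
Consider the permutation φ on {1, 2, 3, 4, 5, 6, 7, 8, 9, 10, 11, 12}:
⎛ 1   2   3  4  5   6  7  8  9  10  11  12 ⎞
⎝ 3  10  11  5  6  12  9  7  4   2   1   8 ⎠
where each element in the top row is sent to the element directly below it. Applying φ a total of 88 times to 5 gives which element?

7

Tracing 5 → 6 → … returns to 5 after 7 steps, so 5 lies in a 7-cycle (4, 5, 6, 12, 8, 7, 9).
On a 7-cycle, φ^7 is the identity, so φ^88 = φ^4 there (88 ≡ 4 mod 7).
Stepping 4 places around the cycle: 5 → 6 → 12 → 8 → 7.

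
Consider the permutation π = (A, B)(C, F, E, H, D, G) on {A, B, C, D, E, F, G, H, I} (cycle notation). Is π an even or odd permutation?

The cycle lengths are 6, 2, 1.
A cycle of length ℓ contributes ℓ−1 transpositions, so π is a product of 5 + 1 = 6 transpositions — even.

even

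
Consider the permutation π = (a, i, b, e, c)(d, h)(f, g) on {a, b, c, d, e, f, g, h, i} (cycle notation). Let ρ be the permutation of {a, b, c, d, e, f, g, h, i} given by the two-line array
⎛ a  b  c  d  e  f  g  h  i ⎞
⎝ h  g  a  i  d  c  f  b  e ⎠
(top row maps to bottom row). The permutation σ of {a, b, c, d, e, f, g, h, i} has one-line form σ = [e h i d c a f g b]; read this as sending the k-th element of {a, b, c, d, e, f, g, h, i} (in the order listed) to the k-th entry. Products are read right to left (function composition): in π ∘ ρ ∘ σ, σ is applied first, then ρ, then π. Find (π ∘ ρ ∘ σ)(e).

i

Chase e: σ(e) = c; ρ(c) = a; π(a) = i. Hence (π ∘ ρ ∘ σ)(e) = i.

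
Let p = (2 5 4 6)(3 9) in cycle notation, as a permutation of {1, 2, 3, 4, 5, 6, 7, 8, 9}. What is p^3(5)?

2

5 lies in the 4-cycle (2 5 4 6).
Advancing 3 steps from 5: 5 → 4 → 6 → 2.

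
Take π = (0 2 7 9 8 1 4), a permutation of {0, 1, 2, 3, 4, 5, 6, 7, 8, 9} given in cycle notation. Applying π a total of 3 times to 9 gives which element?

9 lies in the 7-cycle (0 2 7 9 8 1 4).
Stepping 3 places around the cycle: 9 → 8 → 1 → 4.

4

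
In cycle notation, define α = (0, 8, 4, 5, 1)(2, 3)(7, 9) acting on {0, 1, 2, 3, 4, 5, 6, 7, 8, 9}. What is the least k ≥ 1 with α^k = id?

The disjoint cycles have lengths 5, 2, 2, 1.
The order is lcm(5, 2, 2) = 10.

10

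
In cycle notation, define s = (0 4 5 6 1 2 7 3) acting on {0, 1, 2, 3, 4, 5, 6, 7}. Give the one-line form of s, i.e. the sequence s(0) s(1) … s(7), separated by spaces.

Reading each image from the cycles: 0↦4, 1↦2, 2↦7, 3↦0, 4↦5, 5↦6, 6↦1, 7↦3.
Listing these in domain order gives 4 2 7 0 5 6 1 3.

4 2 7 0 5 6 1 3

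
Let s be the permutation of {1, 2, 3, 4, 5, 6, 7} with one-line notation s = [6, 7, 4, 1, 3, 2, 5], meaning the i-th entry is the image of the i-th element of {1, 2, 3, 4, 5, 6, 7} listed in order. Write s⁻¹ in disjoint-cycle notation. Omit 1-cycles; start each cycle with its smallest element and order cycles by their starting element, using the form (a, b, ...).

(1, 4, 3, 5, 7, 2, 6)

First write s in disjoint cycles: (1, 6, 2, 7, 5, 3, 4).
Reversing each cycle (and rotating so the smallest element leads) gives s⁻¹ = (1, 4, 3, 5, 7, 2, 6).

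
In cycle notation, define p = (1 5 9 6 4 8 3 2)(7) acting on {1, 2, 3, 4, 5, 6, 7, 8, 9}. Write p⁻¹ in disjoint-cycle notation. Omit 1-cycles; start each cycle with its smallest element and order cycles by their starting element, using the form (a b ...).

The inverse reverses each cycle.
After reversing and putting each cycle's least element first, p⁻¹ = (1 2 3 8 4 6 9 5).

(1 2 3 8 4 6 9 5)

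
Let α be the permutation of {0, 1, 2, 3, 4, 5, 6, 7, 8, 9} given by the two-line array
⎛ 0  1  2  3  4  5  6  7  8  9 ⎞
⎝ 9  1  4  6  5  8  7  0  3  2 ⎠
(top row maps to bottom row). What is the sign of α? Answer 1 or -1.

1

In disjoint-cycle form the cycle lengths are 9, 1.
A cycle is odd iff its length is even; α has 0 even-length cycles, so sgn(α) = (−1)^0 and α is even.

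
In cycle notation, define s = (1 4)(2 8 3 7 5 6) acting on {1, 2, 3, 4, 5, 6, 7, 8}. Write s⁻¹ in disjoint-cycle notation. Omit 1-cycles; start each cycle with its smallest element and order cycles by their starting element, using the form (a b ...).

(1 4)(2 6 5 7 3 8)

Inverting a permutation written in cycle notation just reverses the order within every cycle.
Reversing each cycle of s and rotating so the smallest element leads gives (1 4)(2 6 5 7 3 8).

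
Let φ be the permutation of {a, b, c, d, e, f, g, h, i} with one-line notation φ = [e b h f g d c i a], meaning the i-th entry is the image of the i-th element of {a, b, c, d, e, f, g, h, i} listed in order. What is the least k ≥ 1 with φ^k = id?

Decomposing into disjoint cycles gives cycle lengths 6, 2, 1.
The order is lcm(6, 2) = 6.

6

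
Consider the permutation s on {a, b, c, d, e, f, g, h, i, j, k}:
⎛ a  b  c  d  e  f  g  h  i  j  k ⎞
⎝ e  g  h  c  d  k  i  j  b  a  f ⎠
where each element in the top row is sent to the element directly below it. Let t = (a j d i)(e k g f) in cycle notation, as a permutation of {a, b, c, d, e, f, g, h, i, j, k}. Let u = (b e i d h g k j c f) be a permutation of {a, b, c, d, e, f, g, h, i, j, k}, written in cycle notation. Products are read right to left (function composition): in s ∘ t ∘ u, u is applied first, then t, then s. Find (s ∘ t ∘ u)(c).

Chase c: u(c) = f; t(f) = e; s(e) = d. Hence (s ∘ t ∘ u)(c) = d.

d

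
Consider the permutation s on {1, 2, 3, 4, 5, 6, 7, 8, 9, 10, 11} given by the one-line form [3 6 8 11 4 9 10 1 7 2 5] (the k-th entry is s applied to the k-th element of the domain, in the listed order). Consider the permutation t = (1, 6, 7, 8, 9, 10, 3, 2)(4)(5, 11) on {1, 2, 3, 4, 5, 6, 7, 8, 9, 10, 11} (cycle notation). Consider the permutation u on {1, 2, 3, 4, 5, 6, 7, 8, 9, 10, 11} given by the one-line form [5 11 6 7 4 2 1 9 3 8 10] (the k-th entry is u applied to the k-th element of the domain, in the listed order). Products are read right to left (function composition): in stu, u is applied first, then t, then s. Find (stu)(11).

8

(stu)(11) = s(t(u(11))). u(11) = 10, then t(10) = 3, then s(3) = 8, so the result is 8.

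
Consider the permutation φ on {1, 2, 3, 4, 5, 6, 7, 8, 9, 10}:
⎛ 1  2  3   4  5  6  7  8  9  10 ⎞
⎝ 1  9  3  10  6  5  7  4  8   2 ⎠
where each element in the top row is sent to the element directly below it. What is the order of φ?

Writing φ as disjoint cycles, the cycle lengths are 5, 2, 1, 1, 1.
The order of φ is the least common multiple of its cycle lengths: lcm(5, 2) = 10.

10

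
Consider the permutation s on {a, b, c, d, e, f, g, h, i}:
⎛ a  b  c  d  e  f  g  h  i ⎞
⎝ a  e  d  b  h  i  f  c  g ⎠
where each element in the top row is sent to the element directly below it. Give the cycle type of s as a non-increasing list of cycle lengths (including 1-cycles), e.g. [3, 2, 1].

[5, 3, 1]

The disjoint cycles are (a)(b, e, h, c, d)(f, i, g), with lengths 5, 3, 1 in non-increasing order.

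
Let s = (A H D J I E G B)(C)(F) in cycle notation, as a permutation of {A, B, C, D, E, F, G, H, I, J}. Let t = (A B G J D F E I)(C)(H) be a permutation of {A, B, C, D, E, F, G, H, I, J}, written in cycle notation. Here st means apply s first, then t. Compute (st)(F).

E

s(F) = F, then t(F) = E; composing gives (st)(F) = E.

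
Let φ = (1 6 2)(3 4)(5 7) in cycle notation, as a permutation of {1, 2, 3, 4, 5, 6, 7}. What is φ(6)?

2

6 appears in (1 6 2); the next entry (wrapping around) is 2.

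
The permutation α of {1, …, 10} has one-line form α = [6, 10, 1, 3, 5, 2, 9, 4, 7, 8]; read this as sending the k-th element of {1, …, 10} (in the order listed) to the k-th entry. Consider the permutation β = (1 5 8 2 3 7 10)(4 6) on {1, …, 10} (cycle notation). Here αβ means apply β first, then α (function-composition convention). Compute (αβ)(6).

(αβ)(6) = α(β(6)). β(6) = 4, then α(4) = 3. So (αβ)(6) = 3.

3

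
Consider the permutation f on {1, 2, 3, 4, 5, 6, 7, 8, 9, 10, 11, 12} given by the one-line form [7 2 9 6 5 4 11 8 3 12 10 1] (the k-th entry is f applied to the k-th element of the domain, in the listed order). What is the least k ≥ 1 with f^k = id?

10

The disjoint-cycle form of f has cycle lengths 5, 2, 2, 1, 1, 1.
The order is lcm(5, 2, 2) = 10.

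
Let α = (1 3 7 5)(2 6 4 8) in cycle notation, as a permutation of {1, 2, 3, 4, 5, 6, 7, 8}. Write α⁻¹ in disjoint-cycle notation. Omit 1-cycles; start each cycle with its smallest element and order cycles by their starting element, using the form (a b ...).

If α sends a → b within a cycle, α⁻¹ sends b → a; equivalently, reverse each cycle.
After reversing and putting each cycle's least element first, α⁻¹ = (1 5 7 3)(2 8 4 6).

(1 5 7 3)(2 8 4 6)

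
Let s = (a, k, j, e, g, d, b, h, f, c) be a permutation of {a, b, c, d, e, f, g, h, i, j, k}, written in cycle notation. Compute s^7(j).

j lies in the 10-cycle (a, k, j, e, g, d, b, h, f, c).
Stepping 7 places around the cycle: j → e → g → d → b → h → f → c.

c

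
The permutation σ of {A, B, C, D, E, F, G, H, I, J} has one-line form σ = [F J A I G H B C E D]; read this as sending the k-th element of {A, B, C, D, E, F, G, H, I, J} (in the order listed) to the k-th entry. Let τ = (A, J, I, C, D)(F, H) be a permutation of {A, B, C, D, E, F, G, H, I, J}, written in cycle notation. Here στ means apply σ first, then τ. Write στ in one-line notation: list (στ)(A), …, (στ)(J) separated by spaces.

(στ)(x) = τ(σ(x)). Computing each image: τ(σ(A)) = τ(F) = H, τ(σ(B)) = τ(J) = I, τ(σ(C)) = τ(A) = J, τ(σ(D)) = τ(I) = C, τ(σ(E)) = τ(G) = G, τ(σ(F)) = τ(H) = F, τ(σ(G)) = τ(B) = B, τ(σ(H)) = τ(C) = D, τ(σ(I)) = τ(E) = E, τ(σ(J)) = τ(D) = A.
Hence στ = [H I J C G F B D E A].

H I J C G F B D E A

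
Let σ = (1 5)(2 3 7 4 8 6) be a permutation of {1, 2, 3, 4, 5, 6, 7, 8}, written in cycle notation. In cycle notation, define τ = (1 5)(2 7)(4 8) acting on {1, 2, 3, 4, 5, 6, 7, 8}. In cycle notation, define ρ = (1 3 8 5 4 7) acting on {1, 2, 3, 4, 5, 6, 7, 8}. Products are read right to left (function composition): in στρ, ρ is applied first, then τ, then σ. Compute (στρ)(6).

2

Apply the permutations in order: ρ(6) = 6, then τ(6) = 6, then σ(6) = 2. So (στρ)(6) = 2.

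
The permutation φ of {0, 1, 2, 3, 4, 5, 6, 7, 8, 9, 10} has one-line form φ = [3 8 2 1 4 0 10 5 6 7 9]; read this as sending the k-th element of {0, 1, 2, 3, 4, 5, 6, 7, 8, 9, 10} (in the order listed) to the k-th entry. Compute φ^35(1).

Tracing 1 → 8 → … returns to 1 after 9 steps, so 1 lies in a 9-cycle (0, 3, 1, 8, 6, 10, 9, 7, 5).
On a 9-cycle, φ^9 is the identity, so φ^35 = φ^8 there (35 ≡ 8 mod 9).
Stepping 8 places around the cycle: 1 → 8 → 6 → 10 → 9 → 7 → 5 → 0 → 3.

3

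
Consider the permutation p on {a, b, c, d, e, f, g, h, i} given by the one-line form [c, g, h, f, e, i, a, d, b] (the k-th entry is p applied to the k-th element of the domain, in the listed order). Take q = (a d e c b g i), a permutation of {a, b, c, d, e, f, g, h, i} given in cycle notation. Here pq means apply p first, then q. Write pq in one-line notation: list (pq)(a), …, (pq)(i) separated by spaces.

(pq)(x) = q(p(x)). Computing each image: q(p(a)) = q(c) = b, q(p(b)) = q(g) = i, q(p(c)) = q(h) = h, q(p(d)) = q(f) = f, q(p(e)) = q(e) = c, q(p(f)) = q(i) = a, q(p(g)) = q(a) = d, q(p(h)) = q(d) = e, q(p(i)) = q(b) = g.
Hence pq = [b i h f c a d e g].

b i h f c a d e g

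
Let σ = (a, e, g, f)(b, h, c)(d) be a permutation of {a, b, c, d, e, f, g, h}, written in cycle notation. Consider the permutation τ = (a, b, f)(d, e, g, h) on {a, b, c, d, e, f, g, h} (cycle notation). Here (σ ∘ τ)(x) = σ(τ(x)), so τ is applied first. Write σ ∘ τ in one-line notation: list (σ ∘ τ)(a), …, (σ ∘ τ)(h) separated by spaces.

h a b g f e c d

For each element, apply τ then σ: a → b → h; b → f → a; c → c → b; d → e → g; e → g → f; f → a → e; g → h → c; h → d → d.
Collecting the images, σ ∘ τ = [h a b g f e c d].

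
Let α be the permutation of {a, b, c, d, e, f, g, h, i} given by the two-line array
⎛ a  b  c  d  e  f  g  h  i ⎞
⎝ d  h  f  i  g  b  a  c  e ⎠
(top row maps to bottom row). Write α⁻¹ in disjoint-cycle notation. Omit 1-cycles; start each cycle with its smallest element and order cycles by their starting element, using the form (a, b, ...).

The cycle decomposition of α is (a, d, i, e, g)(b, h, c, f).
The inverse reverses every cycle; in canonical form, α⁻¹ = (a, g, e, i, d)(b, f, c, h).

(a, g, e, i, d)(b, f, c, h)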